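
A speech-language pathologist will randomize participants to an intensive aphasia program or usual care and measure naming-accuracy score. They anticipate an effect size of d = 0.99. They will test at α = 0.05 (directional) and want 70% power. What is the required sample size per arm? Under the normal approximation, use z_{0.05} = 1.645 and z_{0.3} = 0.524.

For two independent groups with equal n: n = 2·((z_{α} + z_β) / d)².
z_{α} + z_β = 1.645 + 0.524 = 2.169.
n = 2 × (2.169 / 0.99)² = 2 × 2.191² = 2 × 4.80 = 9.6.
Round up to the next whole participant.

n = 10 per group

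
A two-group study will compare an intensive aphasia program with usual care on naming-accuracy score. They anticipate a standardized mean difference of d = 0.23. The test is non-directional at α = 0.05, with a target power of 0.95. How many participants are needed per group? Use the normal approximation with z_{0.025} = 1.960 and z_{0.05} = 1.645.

n = 492 per group

For two independent groups with equal n: n = 2·((z_{α/2} + z_β) / d)².
z_{α/2} + z_β = 1.960 + 1.645 = 3.605.
n = 2 × (3.605 / 0.23)² = 2 × 15.674² = 2 × 245.67 = 491.3.
Round up to the next whole participant.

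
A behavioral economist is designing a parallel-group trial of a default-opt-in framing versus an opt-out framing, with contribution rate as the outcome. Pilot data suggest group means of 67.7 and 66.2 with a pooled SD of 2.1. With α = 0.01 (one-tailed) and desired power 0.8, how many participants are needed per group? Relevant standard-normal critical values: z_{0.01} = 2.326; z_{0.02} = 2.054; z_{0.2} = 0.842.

n = 40 per group

Cohen's d = |M₁ − M₂| / SD_pooled = |67.7 − 66.2| / 2.1 = 1.5 / 2.1 = 0.714.
For two independent groups with equal n: n = 2·((z_{α} + z_β) / d)².
z_{α} + z_β = 2.326 + 0.842 = 3.168.
n = 2 × (3.168 / 0.714)² = 2 × 4.437² = 2 × 19.69 = 39.4.
Round up to the next whole participant.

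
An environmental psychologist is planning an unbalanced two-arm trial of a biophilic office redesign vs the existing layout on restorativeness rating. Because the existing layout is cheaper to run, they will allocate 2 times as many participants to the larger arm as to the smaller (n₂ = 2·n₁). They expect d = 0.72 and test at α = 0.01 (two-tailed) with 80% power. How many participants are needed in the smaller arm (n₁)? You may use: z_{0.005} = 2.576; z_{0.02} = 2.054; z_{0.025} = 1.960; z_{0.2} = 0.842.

n₁ = 34

With allocation ratio k = n₂/n₁ = 2, Var(x̄₁−x̄₂) = σ²(1/n₁ + 1/(k·n₁)) = σ²·(k+1)/(k·n₁).
So n₁ = (1 + 1/k)·((z_{α/2} + z_β)/d)² = 1.500 × (3.418/0.72)².
n₁ = 1.500 × 22.54 = 33.8.
Round up: n₁ = 34, giving n₂ = 2 × 34 = 68.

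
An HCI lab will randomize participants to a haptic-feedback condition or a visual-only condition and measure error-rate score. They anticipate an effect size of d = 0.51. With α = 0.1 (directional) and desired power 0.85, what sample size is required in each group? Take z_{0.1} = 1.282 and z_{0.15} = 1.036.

For two independent groups with equal n: n = 2·((z_{α} + z_β) / d)².
z_{α} + z_β = 1.282 + 1.036 = 2.318.
n = 2 × (2.318 / 0.51)² = 2 × 4.545² = 2 × 20.66 = 41.3.
Round up to the next whole participant.

n = 42 per group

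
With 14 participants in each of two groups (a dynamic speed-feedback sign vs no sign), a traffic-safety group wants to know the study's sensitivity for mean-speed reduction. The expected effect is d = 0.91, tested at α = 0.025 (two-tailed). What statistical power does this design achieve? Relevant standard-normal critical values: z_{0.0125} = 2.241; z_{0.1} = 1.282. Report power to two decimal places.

power ≈ 0.57

For two equal groups, power = Φ(d·√(n/2) − z_{α/2}).
d·√(n/2) = 0.91 × √(14/2) = 0.91 × 2.646 = 2.408.
z_β = 2.408 − 2.241 = 0.167.
Power = Φ(0.167) = 0.566.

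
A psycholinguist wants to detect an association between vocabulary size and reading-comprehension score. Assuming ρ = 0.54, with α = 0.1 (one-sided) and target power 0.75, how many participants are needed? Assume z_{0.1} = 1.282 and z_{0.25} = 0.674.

Fisher's z: C = ½·ln((1+r)/(1−r)) = ½·ln(3.3478) = 0.6042.
n = ((z_{α} + z_β)/C)² + 3.
(1.282 + 0.674) / 0.6042 = 1.956 / 0.6042 = 3.237.
n = 3.237² + 3 = 10.48 + 3 = 13.5.
Round up.

n = 14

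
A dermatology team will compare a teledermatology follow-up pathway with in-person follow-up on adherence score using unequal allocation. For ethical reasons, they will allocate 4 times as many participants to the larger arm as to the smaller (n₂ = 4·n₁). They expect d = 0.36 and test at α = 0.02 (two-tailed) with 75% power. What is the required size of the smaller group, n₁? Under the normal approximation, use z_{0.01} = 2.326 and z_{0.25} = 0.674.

n₁ = 87

With allocation ratio k = n₂/n₁ = 4, Var(x̄₁−x̄₂) = σ²(1/n₁ + 1/(k·n₁)) = σ²·(k+1)/(k·n₁).
So n₁ = (1 + 1/k)·((z_{α/2} + z_β)/d)² = 1.250 × (3.000/0.36)².
n₁ = 1.250 × 69.44 = 86.8.
Round up: n₁ = 87, giving n₂ = 4 × 87 = 348.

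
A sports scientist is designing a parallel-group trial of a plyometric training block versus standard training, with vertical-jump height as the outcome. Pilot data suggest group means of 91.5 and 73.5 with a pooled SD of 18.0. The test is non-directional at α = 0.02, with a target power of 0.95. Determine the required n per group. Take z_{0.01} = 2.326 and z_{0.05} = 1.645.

n = 32 per group

Cohen's d = |M₁ − M₂| / SD_pooled = |91.5 − 73.5| / 18.0 = 18.0 / 18.0 = 1.000.
For two independent groups with equal n: n = 2·((z_{α/2} + z_β) / d)².
z_{α/2} + z_β = 2.326 + 1.645 = 3.971.
n = 2 × (3.971 / 1.000)² = 2 × 3.971² = 2 × 15.77 = 31.5.
Round up to the next whole participant.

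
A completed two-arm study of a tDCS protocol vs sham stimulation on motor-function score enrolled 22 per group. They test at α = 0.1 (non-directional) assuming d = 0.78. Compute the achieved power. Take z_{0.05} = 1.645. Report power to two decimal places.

power ≈ 0.83

For two equal groups, power = Φ(d·√(n/2) − z_{α/2}).
d·√(n/2) = 0.78 × √(22/2) = 0.78 × 3.317 = 2.587.
z_β = 2.587 − 1.645 = 0.942.
Power = Φ(0.942) = 0.827.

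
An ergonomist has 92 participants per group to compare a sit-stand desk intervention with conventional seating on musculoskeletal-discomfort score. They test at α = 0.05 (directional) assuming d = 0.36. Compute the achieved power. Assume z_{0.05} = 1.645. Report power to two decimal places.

For two equal groups, power = Φ(d·√(n/2) − z_{α}).
d·√(n/2) = 0.36 × √(92/2) = 0.36 × 6.782 = 2.442.
z_β = 2.442 − 1.645 = 0.797.
Power = Φ(0.797) = 0.787.

power ≈ 0.79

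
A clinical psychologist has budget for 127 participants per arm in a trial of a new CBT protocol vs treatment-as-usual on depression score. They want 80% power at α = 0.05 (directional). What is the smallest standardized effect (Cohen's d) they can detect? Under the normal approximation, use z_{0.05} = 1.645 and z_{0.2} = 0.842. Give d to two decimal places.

d_min ≈ 0.31

For two independent groups of n = 127 each: d_min = (z_{α} + z_β)·√(2/n).
z-sum = 1.645 + 0.842 = 2.487.
d_min = 2.487 × √(2/127) = 2.487 × 0.1255 = 0.312.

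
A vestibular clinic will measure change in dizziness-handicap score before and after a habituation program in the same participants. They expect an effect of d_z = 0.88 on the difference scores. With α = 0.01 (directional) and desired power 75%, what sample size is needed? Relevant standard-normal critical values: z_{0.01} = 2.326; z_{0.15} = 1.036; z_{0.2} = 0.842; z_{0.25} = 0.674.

For a paired (one-sample on differences) test: n = ((z_{α} + z_β) / d)².
z_{α} + z_β = 2.326 + 0.674 = 3.000.
n = (3.000 / 0.88)² = 3.409² = 11.62.
Round up.

n = 12 pairs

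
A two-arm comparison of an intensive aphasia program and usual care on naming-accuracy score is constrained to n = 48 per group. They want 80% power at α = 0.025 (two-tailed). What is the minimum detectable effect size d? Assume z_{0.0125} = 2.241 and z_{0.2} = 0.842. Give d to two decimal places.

For two independent groups of n = 48 each: d_min = (z_{α/2} + z_β)·√(2/n).
z-sum = 2.241 + 0.842 = 3.083.
d_min = 3.083 × √(2/48) = 3.083 × 0.2041 = 0.629.

d_min ≈ 0.63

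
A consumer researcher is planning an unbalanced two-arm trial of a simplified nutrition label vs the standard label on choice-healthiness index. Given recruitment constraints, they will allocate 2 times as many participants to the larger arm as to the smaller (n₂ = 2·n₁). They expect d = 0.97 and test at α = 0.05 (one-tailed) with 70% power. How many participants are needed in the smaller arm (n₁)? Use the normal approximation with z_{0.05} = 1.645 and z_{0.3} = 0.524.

With allocation ratio k = n₂/n₁ = 2, Var(x̄₁−x̄₂) = σ²(1/n₁ + 1/(k·n₁)) = σ²·(k+1)/(k·n₁).
So n₁ = (1 + 1/k)·((z_{α} + z_β)/d)² = 1.500 × (2.169/0.97)².
n₁ = 1.500 × 5.00 = 7.5.
Round up: n₁ = 8, giving n₂ = 2 × 8 = 16.

n₁ = 8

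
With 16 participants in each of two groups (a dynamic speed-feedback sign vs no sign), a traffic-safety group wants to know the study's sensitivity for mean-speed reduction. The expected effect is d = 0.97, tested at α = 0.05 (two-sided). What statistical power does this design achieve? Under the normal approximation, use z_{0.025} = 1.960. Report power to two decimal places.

power ≈ 0.78

For two equal groups, power = Φ(d·√(n/2) − z_{α/2}).
d·√(n/2) = 0.97 × √(16/2) = 0.97 × 2.828 = 2.744.
z_β = 2.744 − 1.960 = 0.784.
Power = Φ(0.784) = 0.783.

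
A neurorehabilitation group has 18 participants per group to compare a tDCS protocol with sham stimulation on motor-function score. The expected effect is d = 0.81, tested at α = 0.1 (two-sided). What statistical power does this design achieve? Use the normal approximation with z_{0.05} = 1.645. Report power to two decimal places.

For two equal groups, power = Φ(d·√(n/2) − z_{α/2}).
d·√(n/2) = 0.81 × √(18/2) = 0.81 × 3.000 = 2.430.
z_β = 2.430 − 1.645 = 0.785.
Power = Φ(0.785) = 0.784.

power ≈ 0.78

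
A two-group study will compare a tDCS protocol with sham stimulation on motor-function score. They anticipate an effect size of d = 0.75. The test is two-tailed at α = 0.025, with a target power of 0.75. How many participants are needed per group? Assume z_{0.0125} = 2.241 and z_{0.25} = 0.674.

n = 31 per group

For two independent groups with equal n: n = 2·((z_{α/2} + z_β) / d)².
z_{α/2} + z_β = 2.241 + 0.674 = 2.915.
n = 2 × (2.915 / 0.75)² = 2 × 3.887² = 2 × 15.11 = 30.2.
Round up to the next whole participant.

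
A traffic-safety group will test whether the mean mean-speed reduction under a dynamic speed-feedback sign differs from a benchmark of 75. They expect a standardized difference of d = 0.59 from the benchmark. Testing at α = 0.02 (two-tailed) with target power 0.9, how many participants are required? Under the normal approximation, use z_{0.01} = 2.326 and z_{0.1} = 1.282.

For a one-sample test: n = ((z_{α/2} + z_β) / d)².
z_{α/2} + z_β = 2.326 + 1.282 = 3.608.
n = (3.608 / 0.59)² = 6.115² = 37.40.
Round up.

n = 38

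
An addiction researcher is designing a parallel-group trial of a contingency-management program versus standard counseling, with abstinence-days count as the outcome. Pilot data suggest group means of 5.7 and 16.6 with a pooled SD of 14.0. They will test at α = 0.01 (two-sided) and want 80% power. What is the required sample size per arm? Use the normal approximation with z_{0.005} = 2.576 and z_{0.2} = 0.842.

Cohen's d = |M₁ − M₂| / SD_pooled = |5.7 − 16.6| / 14.0 = 10.9 / 14.0 = 0.779.
For two independent groups with equal n: n = 2·((z_{α/2} + z_β) / d)².
z_{α/2} + z_β = 2.576 + 0.842 = 3.418.
n = 2 × (3.418 / 0.779)² = 2 × 4.388² = 2 × 19.25 = 38.5.
Round up to the next whole participant.

n = 39 per group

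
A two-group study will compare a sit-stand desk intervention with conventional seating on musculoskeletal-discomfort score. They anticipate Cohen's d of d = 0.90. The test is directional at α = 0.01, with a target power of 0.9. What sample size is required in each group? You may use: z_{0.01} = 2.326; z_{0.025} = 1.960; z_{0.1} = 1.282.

For two independent groups with equal n: n = 2·((z_{α} + z_β) / d)².
z_{α} + z_β = 2.326 + 1.282 = 3.608.
n = 2 × (3.608 / 0.90)² = 2 × 4.009² = 2 × 16.07 = 32.1.
Round up to the next whole participant.

n = 33 per group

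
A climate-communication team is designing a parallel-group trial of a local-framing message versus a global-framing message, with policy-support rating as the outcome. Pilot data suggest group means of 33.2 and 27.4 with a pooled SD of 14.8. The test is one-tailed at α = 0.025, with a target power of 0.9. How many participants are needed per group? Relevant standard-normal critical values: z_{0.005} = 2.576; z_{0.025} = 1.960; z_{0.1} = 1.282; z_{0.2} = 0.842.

n = 137 per group

Cohen's d = |M₁ − M₂| / SD_pooled = |33.2 − 27.4| / 14.8 = 5.8 / 14.8 = 0.392.
For two independent groups with equal n: n = 2·((z_{α} + z_β) / d)².
z_{α} + z_β = 1.960 + 1.282 = 3.242.
n = 2 × (3.242 / 0.392)² = 2 × 8.270² = 2 × 68.40 = 136.8.
Round up to the next whole participant.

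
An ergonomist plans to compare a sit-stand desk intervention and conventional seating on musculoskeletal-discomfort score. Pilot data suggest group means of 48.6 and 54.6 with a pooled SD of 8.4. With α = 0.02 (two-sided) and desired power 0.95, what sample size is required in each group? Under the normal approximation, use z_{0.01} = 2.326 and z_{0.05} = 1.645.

n = 62 per group

Cohen's d = |M₁ − M₂| / SD_pooled = |48.6 − 54.6| / 8.4 = 6.0 / 8.4 = 0.714.
For two independent groups with equal n: n = 2·((z_{α/2} + z_β) / d)².
z_{α/2} + z_β = 2.326 + 1.645 = 3.971.
n = 2 × (3.971 / 0.714)² = 2 × 5.562² = 2 × 30.93 = 61.9.
Round up to the next whole participant.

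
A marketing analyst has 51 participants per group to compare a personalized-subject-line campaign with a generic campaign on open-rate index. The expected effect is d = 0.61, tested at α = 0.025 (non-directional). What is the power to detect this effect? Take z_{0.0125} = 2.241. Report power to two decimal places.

For two equal groups, power = Φ(d·√(n/2) − z_{α/2}).
d·√(n/2) = 0.61 × √(51/2) = 0.61 × 5.050 = 3.080.
z_β = 3.080 − 2.241 = 0.839.
Power = Φ(0.839) = 0.799.

power ≈ 0.80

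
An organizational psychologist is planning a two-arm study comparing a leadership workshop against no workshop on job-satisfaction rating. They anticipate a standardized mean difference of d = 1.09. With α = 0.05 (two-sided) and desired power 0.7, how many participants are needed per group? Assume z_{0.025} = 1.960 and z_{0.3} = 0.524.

n = 11 per group

For two independent groups with equal n: n = 2·((z_{α/2} + z_β) / d)².
z_{α/2} + z_β = 1.960 + 0.524 = 2.484.
n = 2 × (2.484 / 1.09)² = 2 × 2.279² = 2 × 5.19 = 10.4.
Round up to the next whole participant.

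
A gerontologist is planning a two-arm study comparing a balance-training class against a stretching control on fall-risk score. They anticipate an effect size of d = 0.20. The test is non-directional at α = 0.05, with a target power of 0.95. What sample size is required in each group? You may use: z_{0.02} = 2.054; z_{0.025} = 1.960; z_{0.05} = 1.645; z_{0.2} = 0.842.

For two independent groups with equal n: n = 2·((z_{α/2} + z_β) / d)².
z_{α/2} + z_β = 1.960 + 1.645 = 3.605.
n = 2 × (3.605 / 0.20)² = 2 × 18.025² = 2 × 324.90 = 649.8.
Round up to the next whole participant.

n = 650 per group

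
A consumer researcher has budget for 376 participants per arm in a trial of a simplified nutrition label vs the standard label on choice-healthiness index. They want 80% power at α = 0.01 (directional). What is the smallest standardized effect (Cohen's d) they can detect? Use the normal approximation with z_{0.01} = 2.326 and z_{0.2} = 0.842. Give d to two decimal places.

d_min ≈ 0.23

For two independent groups of n = 376 each: d_min = (z_{α} + z_β)·√(2/n).
z-sum = 2.326 + 0.842 = 3.168.
d_min = 3.168 × √(2/376) = 3.168 × 0.0729 = 0.231.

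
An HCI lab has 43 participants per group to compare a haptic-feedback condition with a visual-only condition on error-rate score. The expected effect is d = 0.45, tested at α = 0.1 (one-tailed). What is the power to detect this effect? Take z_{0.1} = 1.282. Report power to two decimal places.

power ≈ 0.79

For two equal groups, power = Φ(d·√(n/2) − z_{α}).
d·√(n/2) = 0.45 × √(43/2) = 0.45 × 4.637 = 2.087.
z_β = 2.087 − 1.282 = 0.805.
Power = Φ(0.805) = 0.789.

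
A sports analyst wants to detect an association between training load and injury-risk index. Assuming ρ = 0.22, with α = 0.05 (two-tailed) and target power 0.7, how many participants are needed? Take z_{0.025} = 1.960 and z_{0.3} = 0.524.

n = 127

Fisher's z: C = ½·ln((1+r)/(1−r)) = ½·ln(1.5641) = 0.2237.
n = ((z_{α/2} + z_β)/C)² + 3.
(1.960 + 0.524) / 0.2237 = 2.484 / 0.2237 = 11.104.
n = 11.104² + 3 = 123.30 + 3 = 126.3.
Round up.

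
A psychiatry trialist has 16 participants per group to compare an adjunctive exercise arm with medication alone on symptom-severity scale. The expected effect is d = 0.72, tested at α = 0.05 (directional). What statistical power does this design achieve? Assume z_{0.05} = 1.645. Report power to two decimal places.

power ≈ 0.65

For two equal groups, power = Φ(d·√(n/2) − z_{α}).
d·√(n/2) = 0.72 × √(16/2) = 0.72 × 2.828 = 2.036.
z_β = 2.036 − 1.645 = 0.391.
Power = Φ(0.391) = 0.652.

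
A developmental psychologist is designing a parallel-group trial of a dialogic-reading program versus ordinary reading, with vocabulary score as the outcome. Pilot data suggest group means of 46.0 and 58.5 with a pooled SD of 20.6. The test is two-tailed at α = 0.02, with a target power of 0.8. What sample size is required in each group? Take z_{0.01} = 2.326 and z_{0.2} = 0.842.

Cohen's d = |M₁ − M₂| / SD_pooled = |46.0 − 58.5| / 20.6 = 12.5 / 20.6 = 0.607.
For two independent groups with equal n: n = 2·((z_{α/2} + z_β) / d)².
z_{α/2} + z_β = 2.326 + 0.842 = 3.168.
n = 2 × (3.168 / 0.607)² = 2 × 5.219² = 2 × 27.24 = 54.5.
Round up to the next whole participant.

n = 55 per group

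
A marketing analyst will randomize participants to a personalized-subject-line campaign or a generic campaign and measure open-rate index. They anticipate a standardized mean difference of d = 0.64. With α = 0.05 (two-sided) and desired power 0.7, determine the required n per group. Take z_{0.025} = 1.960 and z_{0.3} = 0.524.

n = 31 per group

For two independent groups with equal n: n = 2·((z_{α/2} + z_β) / d)².
z_{α/2} + z_β = 1.960 + 0.524 = 2.484.
n = 2 × (2.484 / 0.64)² = 2 × 3.881² = 2 × 15.06 = 30.1.
Round up to the next whole participant.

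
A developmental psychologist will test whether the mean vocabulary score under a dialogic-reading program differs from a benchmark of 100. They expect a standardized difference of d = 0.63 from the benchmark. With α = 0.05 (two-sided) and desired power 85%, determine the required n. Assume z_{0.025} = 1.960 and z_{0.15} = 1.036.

n = 23

For a one-sample test: n = ((z_{α/2} + z_β) / d)².
z_{α/2} + z_β = 1.960 + 1.036 = 2.996.
n = (2.996 / 0.63)² = 4.756² = 22.62.
Round up.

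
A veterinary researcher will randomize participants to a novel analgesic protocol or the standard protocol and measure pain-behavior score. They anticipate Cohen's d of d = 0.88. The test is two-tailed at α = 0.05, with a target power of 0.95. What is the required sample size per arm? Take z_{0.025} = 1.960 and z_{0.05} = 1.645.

n = 34 per group

For two independent groups with equal n: n = 2·((z_{α/2} + z_β) / d)².
z_{α/2} + z_β = 1.960 + 1.645 = 3.605.
n = 2 × (3.605 / 0.88)² = 2 × 4.097² = 2 × 16.78 = 33.6.
Round up to the next whole participant.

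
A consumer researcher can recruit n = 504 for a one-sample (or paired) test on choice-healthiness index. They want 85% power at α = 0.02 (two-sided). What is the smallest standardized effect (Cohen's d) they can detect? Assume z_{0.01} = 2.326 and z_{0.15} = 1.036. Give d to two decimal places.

For a single sample (or paired design) of n = 504: d_min = (z_{α/2} + z_β)/√n.
z-sum = 2.326 + 1.036 = 3.362.
d_min = 3.362 / √504 = 3.362 / 22.450 = 0.150.

d_min ≈ 0.15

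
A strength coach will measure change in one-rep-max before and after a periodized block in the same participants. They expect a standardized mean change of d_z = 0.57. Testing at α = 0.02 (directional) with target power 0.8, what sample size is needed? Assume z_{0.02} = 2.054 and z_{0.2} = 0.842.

For a paired (one-sample on differences) test: n = ((z_{α} + z_β) / d)².
z_{α} + z_β = 2.054 + 0.842 = 2.896.
n = (2.896 / 0.57)² = 5.081² = 25.81.
Round up.

n = 26 pairs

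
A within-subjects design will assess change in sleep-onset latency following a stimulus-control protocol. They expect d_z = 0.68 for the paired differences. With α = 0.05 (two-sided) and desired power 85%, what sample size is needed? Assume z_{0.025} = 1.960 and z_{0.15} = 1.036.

For a paired (one-sample on differences) test: n = ((z_{α/2} + z_β) / d)².
z_{α/2} + z_β = 1.960 + 1.036 = 2.996.
n = (2.996 / 0.68)² = 4.406² = 19.41.
Round up.

n = 20 pairs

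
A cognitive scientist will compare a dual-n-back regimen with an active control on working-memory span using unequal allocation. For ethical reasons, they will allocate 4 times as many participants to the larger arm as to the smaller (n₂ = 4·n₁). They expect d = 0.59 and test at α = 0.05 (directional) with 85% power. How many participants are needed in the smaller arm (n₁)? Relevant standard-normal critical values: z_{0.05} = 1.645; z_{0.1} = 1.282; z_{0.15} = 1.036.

With allocation ratio k = n₂/n₁ = 4, Var(x̄₁−x̄₂) = σ²(1/n₁ + 1/(k·n₁)) = σ²·(k+1)/(k·n₁).
So n₁ = (1 + 1/k)·((z_{α} + z_β)/d)² = 1.250 × (2.681/0.59)².
n₁ = 1.250 × 20.65 = 25.8.
Round up: n₁ = 26, giving n₂ = 4 × 26 = 104.

n₁ = 26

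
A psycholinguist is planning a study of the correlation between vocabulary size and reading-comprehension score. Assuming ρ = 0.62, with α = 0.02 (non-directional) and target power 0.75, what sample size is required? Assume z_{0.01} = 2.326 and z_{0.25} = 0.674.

n = 21

Fisher's z: C = ½·ln((1+r)/(1−r)) = ½·ln(4.2632) = 0.7250.
n = ((z_{α/2} + z_β)/C)² + 3.
(2.326 + 0.674) / 0.7250 = 3.000 / 0.7250 = 4.138.
n = 4.138² + 3 = 17.12 + 3 = 20.1.
Round up.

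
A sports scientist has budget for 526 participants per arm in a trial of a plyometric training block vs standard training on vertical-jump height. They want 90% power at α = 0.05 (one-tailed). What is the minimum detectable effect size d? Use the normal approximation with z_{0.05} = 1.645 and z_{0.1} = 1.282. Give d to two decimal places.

For two independent groups of n = 526 each: d_min = (z_{α} + z_β)·√(2/n).
z-sum = 1.645 + 1.282 = 2.927.
d_min = 2.927 × √(2/526) = 2.927 × 0.0617 = 0.180.

d_min ≈ 0.18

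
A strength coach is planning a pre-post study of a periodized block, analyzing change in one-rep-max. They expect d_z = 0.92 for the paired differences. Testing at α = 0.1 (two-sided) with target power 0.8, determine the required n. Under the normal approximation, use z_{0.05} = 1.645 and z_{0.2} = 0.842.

n = 8 pairs

For a paired (one-sample on differences) test: n = ((z_{α/2} + z_β) / d)².
z_{α/2} + z_β = 1.645 + 0.842 = 2.487.
n = (2.487 / 0.92)² = 2.703² = 7.31.
Round up.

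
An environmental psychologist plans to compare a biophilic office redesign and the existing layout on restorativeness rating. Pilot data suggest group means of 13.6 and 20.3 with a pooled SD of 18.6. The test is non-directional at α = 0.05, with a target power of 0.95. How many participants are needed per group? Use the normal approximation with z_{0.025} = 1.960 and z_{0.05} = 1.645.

Cohen's d = |M₁ − M₂| / SD_pooled = |13.6 − 20.3| / 18.6 = 6.7 / 18.6 = 0.360.
For two independent groups with equal n: n = 2·((z_{α/2} + z_β) / d)².
z_{α/2} + z_β = 1.960 + 1.645 = 3.605.
n = 2 × (3.605 / 0.360)² = 2 × 10.014² = 2 × 100.28 = 200.6.
Round up to the next whole participant.

n = 201 per group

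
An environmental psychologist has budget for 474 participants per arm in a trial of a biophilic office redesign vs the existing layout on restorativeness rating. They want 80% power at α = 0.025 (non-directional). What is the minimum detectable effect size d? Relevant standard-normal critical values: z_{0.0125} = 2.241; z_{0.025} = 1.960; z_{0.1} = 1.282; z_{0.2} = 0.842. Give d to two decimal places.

d_min ≈ 0.20

For two independent groups of n = 474 each: d_min = (z_{α/2} + z_β)·√(2/n).
z-sum = 2.241 + 0.842 = 3.083.
d_min = 3.083 × √(2/474) = 3.083 × 0.0650 = 0.200.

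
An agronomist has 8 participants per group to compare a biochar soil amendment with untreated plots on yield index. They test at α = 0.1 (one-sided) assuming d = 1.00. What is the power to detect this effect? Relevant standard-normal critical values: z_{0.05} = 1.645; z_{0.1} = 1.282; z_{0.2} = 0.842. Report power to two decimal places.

power ≈ 0.76

For two equal groups, power = Φ(d·√(n/2) − z_{α}).
d·√(n/2) = 1.00 × √(8/2) = 1.00 × 2.000 = 2.000.
z_β = 2.000 − 1.282 = 0.718.
Power = Φ(0.718) = 0.764.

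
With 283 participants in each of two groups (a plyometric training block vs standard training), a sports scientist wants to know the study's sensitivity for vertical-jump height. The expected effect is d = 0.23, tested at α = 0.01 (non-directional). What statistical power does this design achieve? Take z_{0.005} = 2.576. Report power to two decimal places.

power ≈ 0.56

For two equal groups, power = Φ(d·√(n/2) − z_{α/2}).
d·√(n/2) = 0.23 × √(283/2) = 0.23 × 11.895 = 2.736.
z_β = 2.736 − 2.576 = 0.160.
Power = Φ(0.160) = 0.564.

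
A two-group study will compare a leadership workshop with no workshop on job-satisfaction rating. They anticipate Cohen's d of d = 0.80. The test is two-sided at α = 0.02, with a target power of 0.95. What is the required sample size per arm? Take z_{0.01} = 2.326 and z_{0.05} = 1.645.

n = 50 per group

For two independent groups with equal n: n = 2·((z_{α/2} + z_β) / d)².
z_{α/2} + z_β = 2.326 + 1.645 = 3.971.
n = 2 × (3.971 / 0.80)² = 2 × 4.964² = 2 × 24.64 = 49.3.
Round up to the next whole participant.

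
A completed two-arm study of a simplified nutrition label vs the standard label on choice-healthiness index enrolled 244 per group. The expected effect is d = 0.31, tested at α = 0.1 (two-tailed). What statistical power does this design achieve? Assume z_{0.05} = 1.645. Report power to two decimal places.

power ≈ 0.96

For two equal groups, power = Φ(d·√(n/2) − z_{α/2}).
d·√(n/2) = 0.31 × √(244/2) = 0.31 × 11.045 = 3.424.
z_β = 3.424 − 1.645 = 1.779.
Power = Φ(1.779) = 0.962.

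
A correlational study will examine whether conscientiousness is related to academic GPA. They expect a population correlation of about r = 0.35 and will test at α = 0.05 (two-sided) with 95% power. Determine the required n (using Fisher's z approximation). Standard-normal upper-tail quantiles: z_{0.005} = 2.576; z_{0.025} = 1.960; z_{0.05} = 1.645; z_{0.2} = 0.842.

Fisher's z: C = ½·ln((1+r)/(1−r)) = ½·ln(2.0769) = 0.3654.
n = ((z_{α/2} + z_β)/C)² + 3.
(1.960 + 1.645) / 0.3654 = 3.605 / 0.3654 = 9.866.
n = 9.866² + 3 = 97.34 + 3 = 100.3.
Round up.

n = 101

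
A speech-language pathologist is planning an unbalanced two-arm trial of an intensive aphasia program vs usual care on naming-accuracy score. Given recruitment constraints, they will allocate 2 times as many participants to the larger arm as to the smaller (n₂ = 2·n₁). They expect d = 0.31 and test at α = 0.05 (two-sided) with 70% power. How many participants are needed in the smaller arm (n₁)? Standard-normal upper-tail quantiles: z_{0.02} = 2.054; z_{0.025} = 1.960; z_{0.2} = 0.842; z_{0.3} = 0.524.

With allocation ratio k = n₂/n₁ = 2, Var(x̄₁−x̄₂) = σ²(1/n₁ + 1/(k·n₁)) = σ²·(k+1)/(k·n₁).
So n₁ = (1 + 1/k)·((z_{α/2} + z_β)/d)² = 1.500 × (2.484/0.31)².
n₁ = 1.500 × 64.21 = 96.3.
Round up: n₁ = 97, giving n₂ = 2 × 97 = 194.

n₁ = 97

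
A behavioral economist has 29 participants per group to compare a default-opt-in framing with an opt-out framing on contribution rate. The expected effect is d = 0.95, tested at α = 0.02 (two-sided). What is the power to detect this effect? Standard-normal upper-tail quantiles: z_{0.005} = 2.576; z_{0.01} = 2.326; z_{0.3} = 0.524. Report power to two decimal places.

For two equal groups, power = Φ(d·√(n/2) − z_{α/2}).
d·√(n/2) = 0.95 × √(29/2) = 0.95 × 3.808 = 3.617.
z_β = 3.617 − 2.326 = 1.291.
Power = Φ(1.291) = 0.902.

power ≈ 0.90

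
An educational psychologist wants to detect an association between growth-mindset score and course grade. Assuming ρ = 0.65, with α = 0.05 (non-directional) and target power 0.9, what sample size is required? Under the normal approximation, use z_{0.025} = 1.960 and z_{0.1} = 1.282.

Fisher's z: C = ½·ln((1+r)/(1−r)) = ½·ln(4.7143) = 0.7753.
n = ((z_{α/2} + z_β)/C)² + 3.
(1.960 + 1.282) / 0.7753 = 3.242 / 0.7753 = 4.182.
n = 4.182² + 3 = 17.49 + 3 = 20.5.
Round up.

n = 21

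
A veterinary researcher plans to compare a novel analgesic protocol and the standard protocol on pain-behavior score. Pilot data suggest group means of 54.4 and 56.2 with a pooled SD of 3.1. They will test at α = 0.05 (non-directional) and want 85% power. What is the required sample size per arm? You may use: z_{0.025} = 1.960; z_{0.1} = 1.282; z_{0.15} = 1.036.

n = 54 per group

Cohen's d = |M₁ − M₂| / SD_pooled = |54.4 − 56.2| / 3.1 = 1.8 / 3.1 = 0.581.
For two independent groups with equal n: n = 2·((z_{α/2} + z_β) / d)².
z_{α/2} + z_β = 1.960 + 1.036 = 2.996.
n = 2 × (2.996 / 0.581)² = 2 × 5.157² = 2 × 26.59 = 53.2.
Round up to the next whole participant.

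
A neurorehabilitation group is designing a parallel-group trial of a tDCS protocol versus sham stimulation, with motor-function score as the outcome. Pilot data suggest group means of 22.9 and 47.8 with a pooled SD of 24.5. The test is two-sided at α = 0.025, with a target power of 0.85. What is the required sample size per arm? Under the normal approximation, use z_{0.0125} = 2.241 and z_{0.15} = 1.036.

n = 21 per group

Cohen's d = |M₁ − M₂| / SD_pooled = |22.9 − 47.8| / 24.5 = 24.9 / 24.5 = 1.016.
For two independent groups with equal n: n = 2·((z_{α/2} + z_β) / d)².
z_{α/2} + z_β = 2.241 + 1.036 = 3.277.
n = 2 × (3.277 / 1.016)² = 2 × 3.225² = 2 × 10.40 = 20.8.
Round up to the next whole participant.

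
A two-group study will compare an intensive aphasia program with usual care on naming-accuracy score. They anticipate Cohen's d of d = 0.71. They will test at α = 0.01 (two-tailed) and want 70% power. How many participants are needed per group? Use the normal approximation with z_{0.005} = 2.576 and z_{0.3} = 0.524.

n = 39 per group

For two independent groups with equal n: n = 2·((z_{α/2} + z_β) / d)².
z_{α/2} + z_β = 2.576 + 0.524 = 3.100.
n = 2 × (3.100 / 0.71)² = 2 × 4.366² = 2 × 19.06 = 38.1.
Round up to the next whole participant.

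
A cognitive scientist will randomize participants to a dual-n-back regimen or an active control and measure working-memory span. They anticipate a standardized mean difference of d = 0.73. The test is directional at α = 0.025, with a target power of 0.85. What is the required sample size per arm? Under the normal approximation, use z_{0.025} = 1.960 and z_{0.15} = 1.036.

For two independent groups with equal n: n = 2·((z_{α} + z_β) / d)².
z_{α} + z_β = 1.960 + 1.036 = 2.996.
n = 2 × (2.996 / 0.73)² = 2 × 4.104² = 2 × 16.84 = 33.7.
Round up to the next whole participant.

n = 34 per group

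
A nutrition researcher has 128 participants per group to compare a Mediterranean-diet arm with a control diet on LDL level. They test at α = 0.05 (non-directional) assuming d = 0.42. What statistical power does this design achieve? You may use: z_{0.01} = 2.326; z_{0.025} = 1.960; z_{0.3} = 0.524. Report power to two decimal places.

For two equal groups, power = Φ(d·√(n/2) − z_{α/2}).
d·√(n/2) = 0.42 × √(128/2) = 0.42 × 8.000 = 3.360.
z_β = 3.360 − 1.960 = 1.400.
Power = Φ(1.400) = 0.919.

power ≈ 0.92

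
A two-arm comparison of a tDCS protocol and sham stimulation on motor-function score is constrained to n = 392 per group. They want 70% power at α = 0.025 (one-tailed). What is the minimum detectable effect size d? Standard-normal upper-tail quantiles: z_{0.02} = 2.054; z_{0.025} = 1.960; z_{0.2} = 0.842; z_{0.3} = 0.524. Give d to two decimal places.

For two independent groups of n = 392 each: d_min = (z_{α} + z_β)·√(2/n).
z-sum = 1.960 + 0.524 = 2.484.
d_min = 2.484 × √(2/392) = 2.484 × 0.0714 = 0.177.

d_min ≈ 0.18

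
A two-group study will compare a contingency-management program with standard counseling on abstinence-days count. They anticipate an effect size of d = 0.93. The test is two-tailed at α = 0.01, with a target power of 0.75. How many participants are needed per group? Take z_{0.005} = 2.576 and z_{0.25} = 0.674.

For two independent groups with equal n: n = 2·((z_{α/2} + z_β) / d)².
z_{α/2} + z_β = 2.576 + 0.674 = 3.250.
n = 2 × (3.250 / 0.93)² = 2 × 3.495² = 2 × 12.21 = 24.4.
Round up to the next whole participant.

n = 25 per group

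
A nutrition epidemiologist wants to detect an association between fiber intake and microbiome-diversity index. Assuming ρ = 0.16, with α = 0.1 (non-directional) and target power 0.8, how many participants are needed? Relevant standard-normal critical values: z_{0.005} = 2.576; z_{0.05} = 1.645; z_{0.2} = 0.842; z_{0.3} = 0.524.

Fisher's z: C = ½·ln((1+r)/(1−r)) = ½·ln(1.3810) = 0.1614.
n = ((z_{α/2} + z_β)/C)² + 3.
(1.645 + 0.842) / 0.1614 = 2.487 / 0.1614 = 15.409.
n = 15.409² + 3 = 237.43 + 3 = 240.4.
Round up.

n = 241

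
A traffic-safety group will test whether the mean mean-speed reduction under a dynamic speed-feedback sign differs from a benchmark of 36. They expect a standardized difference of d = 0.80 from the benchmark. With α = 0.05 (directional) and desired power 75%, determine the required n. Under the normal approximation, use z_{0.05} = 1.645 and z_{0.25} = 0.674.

n = 9

For a one-sample test: n = ((z_{α} + z_β) / d)².
z_{α} + z_β = 1.645 + 0.674 = 2.319.
n = (2.319 / 0.80)² = 2.899² = 8.40.
Round up.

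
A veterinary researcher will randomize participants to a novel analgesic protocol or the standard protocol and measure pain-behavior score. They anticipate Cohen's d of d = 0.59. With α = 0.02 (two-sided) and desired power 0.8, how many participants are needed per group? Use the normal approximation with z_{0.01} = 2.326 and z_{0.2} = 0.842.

n = 58 per group

For two independent groups with equal n: n = 2·((z_{α/2} + z_β) / d)².
z_{α/2} + z_β = 2.326 + 0.842 = 3.168.
n = 2 × (3.168 / 0.59)² = 2 × 5.369² = 2 × 28.83 = 57.7.
Round up to the next whole participant.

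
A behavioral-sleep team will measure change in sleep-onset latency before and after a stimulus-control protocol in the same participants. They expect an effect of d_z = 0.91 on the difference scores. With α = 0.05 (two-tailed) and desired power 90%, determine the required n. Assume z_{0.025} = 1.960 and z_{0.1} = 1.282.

For a paired (one-sample on differences) test: n = ((z_{α/2} + z_β) / d)².
z_{α/2} + z_β = 1.960 + 1.282 = 3.242.
n = (3.242 / 0.91)² = 3.563² = 12.69.
Round up.

n = 13 pairs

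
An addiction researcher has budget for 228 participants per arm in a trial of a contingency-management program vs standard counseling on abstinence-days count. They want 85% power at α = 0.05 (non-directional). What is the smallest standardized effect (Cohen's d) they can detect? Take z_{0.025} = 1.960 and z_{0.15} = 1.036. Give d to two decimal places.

d_min ≈ 0.28

For two independent groups of n = 228 each: d_min = (z_{α/2} + z_β)·√(2/n).
z-sum = 1.960 + 1.036 = 2.996.
d_min = 2.996 × √(2/228) = 2.996 × 0.0937 = 0.281.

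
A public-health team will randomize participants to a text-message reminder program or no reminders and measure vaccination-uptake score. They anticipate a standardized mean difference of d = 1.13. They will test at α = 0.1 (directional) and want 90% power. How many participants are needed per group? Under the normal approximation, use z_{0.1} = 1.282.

n = 11 per group

For two independent groups with equal n: n = 2·((z_{α} + z_β) / d)².
z_{α} + z_β = 1.282 + 1.282 = 2.564.
n = 2 × (2.564 / 1.13)² = 2 × 2.269² = 2 × 5.15 = 10.3.
Round up to the next whole participant.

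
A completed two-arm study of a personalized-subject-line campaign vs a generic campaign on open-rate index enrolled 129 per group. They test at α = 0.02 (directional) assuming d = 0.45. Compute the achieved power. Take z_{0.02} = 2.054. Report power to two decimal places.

For two equal groups, power = Φ(d·√(n/2) − z_{α}).
d·√(n/2) = 0.45 × √(129/2) = 0.45 × 8.031 = 3.614.
z_β = 3.614 − 2.054 = 1.560.
Power = Φ(1.560) = 0.941.

power ≈ 0.94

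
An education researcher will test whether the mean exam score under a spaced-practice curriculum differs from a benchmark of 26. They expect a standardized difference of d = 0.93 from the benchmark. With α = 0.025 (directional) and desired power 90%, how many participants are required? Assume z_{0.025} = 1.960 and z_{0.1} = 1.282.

For a one-sample test: n = ((z_{α} + z_β) / d)².
z_{α} + z_β = 1.960 + 1.282 = 3.242.
n = (3.242 / 0.93)² = 3.486² = 12.15.
Round up.

n = 13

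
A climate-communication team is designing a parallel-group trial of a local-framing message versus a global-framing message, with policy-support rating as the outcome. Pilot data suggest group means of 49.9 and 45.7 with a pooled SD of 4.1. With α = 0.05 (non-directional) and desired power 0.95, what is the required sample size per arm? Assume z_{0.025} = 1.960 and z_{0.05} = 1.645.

Cohen's d = |M₁ − M₂| / SD_pooled = |49.9 − 45.7| / 4.1 = 4.2 / 4.1 = 1.024.
For two independent groups with equal n: n = 2·((z_{α/2} + z_β) / d)².
z_{α/2} + z_β = 1.960 + 1.645 = 3.605.
n = 2 × (3.605 / 1.024)² = 2 × 3.521² = 2 × 12.39 = 24.8.
Round up to the next whole participant.

n = 25 per group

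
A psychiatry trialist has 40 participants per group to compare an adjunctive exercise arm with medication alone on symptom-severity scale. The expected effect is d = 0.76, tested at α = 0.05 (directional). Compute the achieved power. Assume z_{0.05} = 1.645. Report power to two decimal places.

power ≈ 0.96

For two equal groups, power = Φ(d·√(n/2) − z_{α}).
d·√(n/2) = 0.76 × √(40/2) = 0.76 × 4.472 = 3.399.
z_β = 3.399 − 1.645 = 1.754.
Power = Φ(1.754) = 0.960.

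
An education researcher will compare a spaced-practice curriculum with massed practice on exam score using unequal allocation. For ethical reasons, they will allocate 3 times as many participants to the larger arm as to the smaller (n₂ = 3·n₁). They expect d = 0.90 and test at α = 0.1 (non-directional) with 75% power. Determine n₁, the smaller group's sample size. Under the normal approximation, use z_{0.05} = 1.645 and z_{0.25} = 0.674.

With allocation ratio k = n₂/n₁ = 3, Var(x̄₁−x̄₂) = σ²(1/n₁ + 1/(k·n₁)) = σ²·(k+1)/(k·n₁).
So n₁ = (1 + 1/k)·((z_{α/2} + z_β)/d)² = 1.333 × (2.319/0.90)².
n₁ = 1.333 × 6.64 = 8.9.
Round up: n₁ = 9, giving n₂ = 3 × 9 = 27.

n₁ = 9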